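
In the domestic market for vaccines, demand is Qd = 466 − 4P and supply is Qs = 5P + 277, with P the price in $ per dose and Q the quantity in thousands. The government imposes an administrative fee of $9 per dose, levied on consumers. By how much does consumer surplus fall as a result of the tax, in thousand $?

Consumer surplus falls by $1860 thousand.

Before the tax: set 466 − 4P = 5P + 277 → P* = $21, Q* = 382.
With the tax collected from consumers, demand (in seller-price terms) shifts: Qd = 466 − 4(P + 9).
Solving gives Q = 362 with consumers paying $26 and producers receiving $17 (the $9 wedge).
ΔCS is the trapezoid between Q = 362 and Q = 382 of height $5: ½ · (382 + 362) · 5 = $1860.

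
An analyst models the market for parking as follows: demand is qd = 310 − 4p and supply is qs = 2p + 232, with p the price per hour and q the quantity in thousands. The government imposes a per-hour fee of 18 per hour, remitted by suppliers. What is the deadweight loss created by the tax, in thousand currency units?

Without the tax, 310 − 4p = 2p + 232 gives 6p = 78, so p* = 13 and q* = 258.
With the tax collected from suppliers, supply shifts: qs = 2(p − 18) + 232.
New equilibrium: consumers pay 19, suppliers receive 1, q = 234. (Wedge: pb − ps = 18.)
Quantity falls by |ΔQ| = |258 − 234| = 24.
DWL = ½ · t · |ΔQ| = ½ · 18 · 24 = 216.

Deadweight loss = 216 thousand.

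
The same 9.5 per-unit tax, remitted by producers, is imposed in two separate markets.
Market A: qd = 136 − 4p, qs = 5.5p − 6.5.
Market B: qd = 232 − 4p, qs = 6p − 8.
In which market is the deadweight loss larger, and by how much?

Market A: pre-tax p* = 15, q* = 76; post-tax q = 54; deadweight loss = 104.5.
Market B: pre-tax p* = 24, q* = 136; post-tax q = 113.2; deadweight loss = 108.3.
Difference: 104.5 vs 108.3 → market B is larger by 3.8.

Market B, by 3.8.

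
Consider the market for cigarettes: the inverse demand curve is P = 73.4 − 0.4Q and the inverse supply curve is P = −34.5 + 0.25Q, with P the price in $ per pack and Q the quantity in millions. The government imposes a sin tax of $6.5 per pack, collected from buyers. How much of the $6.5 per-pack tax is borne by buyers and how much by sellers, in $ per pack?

Buyers bear $4 per pack; sellers bear $2.5 per pack.

Inverting to Q(P) form: Qd = 183.5 − 2.5P; Qs = 4P + 138.
Before the tax: set 183.5 − 2.5P = 4P + 138 → P* = $7, Q* = 166.
With the tax collected from buyers, demand (in seller-price terms) shifts: Qd = 183.5 − 2.5(P + 6.5).
Solving gives Q = 156 with buyers paying $11 and sellers receiving $4.5 (the $6.5 wedge).
Burden on buyers: $4; on sellers: $2.5. (They sum to $6.5.)
The less price-elastic side of the market bears the larger share of a per-unit tax.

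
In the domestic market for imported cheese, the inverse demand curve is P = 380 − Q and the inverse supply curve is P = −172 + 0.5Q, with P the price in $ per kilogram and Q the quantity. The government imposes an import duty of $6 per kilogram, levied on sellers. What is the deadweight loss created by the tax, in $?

Deadweight loss = $12.

Inverting to Q(P) form: Qd = 380 − P; Qs = 2P + 344.
Without the tax, 380 − P = 2P + 344 gives 3P = 36, so P* = $12 and Q* = 368.
With the tax collected from sellers, supply shifts: Qs = 2(P − 6) + 344.
New equilibrium: buyers pay $16, sellers receive $10, Q = 364. (Wedge: Pb − Ps = 6.)
Quantity falls by |ΔQ| = |368 − 364| = 4.
DWL = ½ · t · |ΔQ| = ½ · 6 · 4 = $12.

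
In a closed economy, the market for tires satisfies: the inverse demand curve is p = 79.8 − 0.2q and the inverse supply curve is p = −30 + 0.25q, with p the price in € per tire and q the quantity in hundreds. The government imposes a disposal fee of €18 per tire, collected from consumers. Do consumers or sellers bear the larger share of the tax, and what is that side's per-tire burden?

Sellers bear the larger share: €10 per tire.

Rewrite in direct form: qd = 399 − 5p and qs = 4p + 120.
Before the tax: set 399 − 5p = 4p + 120 → p* = €31, q* = 244.
With the tax collected from consumers, demand (in seller-price terms) shifts: qd = 399 − 5(p + 18).
New equilibrium: consumers pay €39, sellers receive €21, q = 204. (Wedge: pb − ps = 18.)
Per-tire burden: consumers €8, sellers €10.
Sellers take the larger share because supply is less price-elastic here (demand slope 5 vs supply slope 4).
The less price-elastic side of the market bears the larger share of a per-unit tax.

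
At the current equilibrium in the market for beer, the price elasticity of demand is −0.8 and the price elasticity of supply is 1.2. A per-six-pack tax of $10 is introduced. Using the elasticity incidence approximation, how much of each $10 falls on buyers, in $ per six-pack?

Buyers bear ≈ $6 per six-pack.

Incidence ratio: buyers' share ≈ εs / (εs + |εd|) = 1.2 / (1.2 + 0.8) = 0.6.
So buyers bear ≈ 0.6 × $10 = $6; suppliers bear $4.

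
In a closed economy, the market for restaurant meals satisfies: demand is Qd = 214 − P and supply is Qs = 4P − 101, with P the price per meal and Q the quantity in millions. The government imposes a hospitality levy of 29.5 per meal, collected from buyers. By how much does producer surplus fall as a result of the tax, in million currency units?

Without the tax, 214 − P = 4P − 101 gives 5P = 315, so P* = 63 and Q* = 151.
With the tax collected from buyers, demand (in seller-price terms) shifts: Qd = 214 − (P + 29.5).
Solving gives Q = 127.4 with buyers paying 86.6 and suppliers receiving 57.1 (the 29.5 wedge).
ΔPS is the trapezoid between Q = 127.4 and Q = 151 of height 5.9: ½ · (151 + 127.4) · 5.9 = 821.28.

Producer surplus falls by 821.28 million.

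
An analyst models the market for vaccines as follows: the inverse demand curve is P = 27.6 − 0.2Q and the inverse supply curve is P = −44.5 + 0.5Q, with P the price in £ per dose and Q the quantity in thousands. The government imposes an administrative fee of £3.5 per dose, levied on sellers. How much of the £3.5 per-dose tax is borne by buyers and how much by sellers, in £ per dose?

Rewrite in direct form: Qd = 138 − 5P and Qs = 2P + 89.
Before the tax: set 138 − 5P = 2P + 89 → P* = £7, Q* = 103.
With the tax collected from sellers, supply shifts: Qs = 2(P − 3.5) + 89.
New equilibrium: buyers pay £8, sellers receive £4.5, Q = 98. (Wedge: Pb − Ps = 3.5.)
Burden on buyers: £1; on sellers: £2.5. (They sum to £3.5.)

Buyers bear £1 per dose; sellers bear £2.5 per dose.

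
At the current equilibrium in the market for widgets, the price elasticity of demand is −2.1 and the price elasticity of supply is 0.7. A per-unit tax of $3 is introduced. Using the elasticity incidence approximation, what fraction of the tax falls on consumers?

Incidence ratio: consumers' share ≈ εs / (εs + |εd|) = 0.7 / (0.7 + 2.1) = 0.25.
Supply is the less elastic side, so consumers bear the smaller share.

Consumers' share ≈ 0.25.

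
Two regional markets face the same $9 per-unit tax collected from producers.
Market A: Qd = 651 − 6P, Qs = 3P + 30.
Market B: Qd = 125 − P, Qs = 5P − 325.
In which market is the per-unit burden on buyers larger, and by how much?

Market A: pre-tax P* = $69, Q* = 237; post-tax Q = 219; per-unit burden on buyers = $3.
Market B: pre-tax P* = $75, Q* = 50; post-tax Q = 42.5; per-unit burden on buyers = $7.5.
Difference: $3 vs $7.5 → market B is larger by $4.5.

Market B, by $4.5.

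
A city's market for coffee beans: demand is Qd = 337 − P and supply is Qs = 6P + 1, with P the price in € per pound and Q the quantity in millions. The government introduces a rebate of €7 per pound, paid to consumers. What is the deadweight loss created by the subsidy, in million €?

Deadweight loss = €21 million.

Before the subsidy: set 337 − P = 6P + 1 → P* = €48, Q* = 289.
With a per-unit subsidy paid to consumers, each effectively pays P − 7, so demand becomes Qd = 337 − (P − 7).
New equilibrium: consumers pay €42, sellers receive €49, Q = 295. (Wedge: Pb − Ps = −7.)
Quantity rises by |ΔQ| = |289 − 295| = 6.
DWL = ½ · t · |ΔQ| = ½ · 7 · 6 = €21.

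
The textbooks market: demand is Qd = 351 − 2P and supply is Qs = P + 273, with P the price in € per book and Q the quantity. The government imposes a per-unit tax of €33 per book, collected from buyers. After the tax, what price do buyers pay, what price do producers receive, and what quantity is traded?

Buyers pay €37; producers receive €4; quantity = 277.

Before the tax: set 351 − 2P = P + 273 → P* = €26, Q* = 299.
With the tax collected from buyers, demand (in seller-price terms) shifts: Qd = 351 − 2(P + 33).
Solving gives Q = 277 with buyers paying €37 and producers receiving €4 (the €33 wedge).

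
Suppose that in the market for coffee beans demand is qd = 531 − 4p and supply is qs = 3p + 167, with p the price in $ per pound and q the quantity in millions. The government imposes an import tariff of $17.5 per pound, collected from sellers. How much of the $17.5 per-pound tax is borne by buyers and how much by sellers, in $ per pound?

Buyers bear $7.5 per pound; sellers bear $10 per pound.

Before the tax: set 531 − 4p = 3p + 167 → p* = $52, q* = 323.
With the tax collected from sellers, supply shifts: qs = 3(p − 17.5) + 167.
New equilibrium: buyers pay $59.5, sellers receive $42, q = 293. (Wedge: pb − ps = 17.5.)
Burden on buyers: $7.5; on sellers: $10. (They sum to $17.5.)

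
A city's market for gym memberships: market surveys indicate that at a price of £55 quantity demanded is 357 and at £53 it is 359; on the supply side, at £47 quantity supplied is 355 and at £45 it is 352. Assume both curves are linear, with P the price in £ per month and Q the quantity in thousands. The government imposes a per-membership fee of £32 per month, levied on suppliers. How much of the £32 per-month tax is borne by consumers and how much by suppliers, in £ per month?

Consumers bear £19.2 per month; suppliers bear £12.8 per month.

Demand slope: (359 − 357)/(53 − 55) = -1, so Qd = 412 − P.
Supply slope: (352 − 355)/(45 − 47) = 1.5, so Qs = 1.5P + 284.5.
Without the tax, 412 − P = 1.5P + 284.5 gives 2.5P = 127.5, so P* = £51 and Q* = 361.
With the tax collected from suppliers, supply shifts: Qs = 1.5(P − 32) + 284.5.
Solving gives Q = 341.8 with consumers paying £70.2 and suppliers receiving £38.2 (the £32 wedge).
Burden on consumers: £19.2; on suppliers: £12.8. (They sum to £32.)
The less price-elastic side of the market bears the larger share of a per-unit tax.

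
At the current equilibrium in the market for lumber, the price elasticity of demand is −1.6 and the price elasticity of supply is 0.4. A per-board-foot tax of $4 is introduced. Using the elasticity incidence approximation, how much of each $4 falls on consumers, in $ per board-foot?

Incidence ratio: consumers' share ≈ εs / (εs + |εd|) = 0.4 / (0.4 + 1.6) = 0.2.
So consumers bear ≈ 0.2 × $4 = $0.8; producers bear $3.2.

Consumers bear ≈ $0.8 per board-foot.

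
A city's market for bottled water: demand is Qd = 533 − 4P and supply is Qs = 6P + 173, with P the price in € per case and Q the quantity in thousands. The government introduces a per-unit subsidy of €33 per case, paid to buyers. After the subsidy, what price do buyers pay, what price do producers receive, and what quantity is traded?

Without the subsidy, 533 − 4P = 6P + 173 gives 10P = 360, so P* = €36 and Q* = 389.
With a per-unit subsidy paid to buyers, each effectively pays P − 33, so demand becomes Qd = 533 − 4(P − 33).
Solving gives Q = 468.2 with buyers paying €16.2 and producers receiving €49.2 (the €33 wedge).

Buyers pay €16.2; producers receive €49.2; quantity = 468.2.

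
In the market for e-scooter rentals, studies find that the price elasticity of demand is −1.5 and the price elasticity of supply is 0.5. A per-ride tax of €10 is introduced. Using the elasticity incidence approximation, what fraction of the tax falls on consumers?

Consumers' share ≈ 0.25.

Incidence ratio: consumers' share ≈ εs / (εs + |εd|) = 0.5 / (0.5 + 1.5) = 0.25.
Supply is the less elastic side, so consumers bear the smaller share.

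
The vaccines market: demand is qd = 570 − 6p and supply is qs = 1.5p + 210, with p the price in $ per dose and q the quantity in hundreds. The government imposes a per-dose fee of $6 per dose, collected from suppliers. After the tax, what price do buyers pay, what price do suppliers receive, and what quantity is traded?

Without the tax, 570 − 6p = 1.5p + 210 gives 7.5p = 360, so p* = $48 and q* = 282.
With the tax collected from suppliers, supply shifts: qs = 1.5(p − 6) + 210.
New equilibrium: buyers pay $49.2, suppliers receive $43.2, q = 274.8. (Wedge: pb − ps = 6.)

Buyers pay $49.2; suppliers receive $43.2; quantity = 274.8.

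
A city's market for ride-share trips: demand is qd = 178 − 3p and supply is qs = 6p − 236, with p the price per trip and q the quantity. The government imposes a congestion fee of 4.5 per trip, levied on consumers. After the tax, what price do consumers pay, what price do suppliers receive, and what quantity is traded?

Consumers pay 49; suppliers receive 44.5; quantity = 31.

Before the tax: set 178 − 3p = 6p − 236 → p* = 46, q* = 40.
With the tax collected from consumers, demand (in seller-price terms) shifts: qd = 178 − 3(p + 4.5).
New equilibrium: consumers pay 49, suppliers receive 44.5, q = 31. (Wedge: pb − ps = 4.5.)
The less price-elastic side of the market bears the larger share of a per-unit tax.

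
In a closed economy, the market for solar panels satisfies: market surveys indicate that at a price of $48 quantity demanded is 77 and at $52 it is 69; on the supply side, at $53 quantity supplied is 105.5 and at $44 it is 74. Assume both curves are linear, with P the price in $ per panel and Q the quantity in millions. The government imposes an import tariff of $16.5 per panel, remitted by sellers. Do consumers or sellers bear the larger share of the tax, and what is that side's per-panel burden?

Consumers bear the larger share: $10.5 per panel.

Demand slope: (69 − 77)/(52 − 48) = -2, so Qd = 173 − 2P.
Supply slope: (74 − 105.5)/(44 − 53) = 3.5, so Qs = 3.5P − 80.
Without the tax, 173 − 2P = 3.5P − 80 gives 5.5P = 253, so P* = $46 and Q* = 81.
With the tax collected from sellers, supply shifts: Qs = 3.5(P − 16.5) − 80.
Solving gives Q = 60 with consumers paying $56.5 and sellers receiving $40 (the $16.5 wedge).
Per-panel burden: consumers $10.5, sellers $6.
Consumers take the larger share because demand is less price-elastic here (demand slope 2 vs supply slope 3.5).
The less price-elastic side of the market bears the larger share of a per-unit tax.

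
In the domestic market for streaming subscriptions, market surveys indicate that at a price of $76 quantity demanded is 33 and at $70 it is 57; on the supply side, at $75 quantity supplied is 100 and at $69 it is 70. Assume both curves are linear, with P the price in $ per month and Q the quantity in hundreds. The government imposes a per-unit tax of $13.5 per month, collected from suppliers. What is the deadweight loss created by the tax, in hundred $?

Demand slope: (57 − 33)/(70 − 76) = -4, so Qd = 337 − 4P.
Supply slope: (70 − 100)/(69 − 75) = 5, so Qs = 5P − 275.
Without the tax, 337 − 4P = 5P − 275 gives 9P = 612, so P* = $68 and Q* = 65.
With the tax collected from suppliers, supply shifts: Qs = 5(P − 13.5) − 275.
New equilibrium: consumers pay $75.5, suppliers receive $62, Q = 35. (Wedge: Pb − Ps = 13.5.)
Quantity falls by |ΔQ| = |65 − 35| = 30.
DWL = ½ · t · |ΔQ| = ½ · 13.5 · 30 = $202.5.

Deadweight loss = $202.5 hundred.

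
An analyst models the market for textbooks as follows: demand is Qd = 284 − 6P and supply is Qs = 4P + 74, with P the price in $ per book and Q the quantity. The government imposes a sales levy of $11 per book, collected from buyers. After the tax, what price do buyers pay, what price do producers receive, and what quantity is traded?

Buyers pay $25.4; producers receive $14.4; quantity = 131.6.

Without the tax, 284 − 6P = 4P + 74 gives 10P = 210, so P* = $21 and Q* = 158.
With the tax collected from buyers, demand (in seller-price terms) shifts: Qd = 284 − 6(P + 11).
New equilibrium: buyers pay $25.4, producers receive $14.4, Q = 131.6. (Wedge: Pb − Ps = 11.)
The less price-elastic side of the market bears the larger share of a per-unit tax.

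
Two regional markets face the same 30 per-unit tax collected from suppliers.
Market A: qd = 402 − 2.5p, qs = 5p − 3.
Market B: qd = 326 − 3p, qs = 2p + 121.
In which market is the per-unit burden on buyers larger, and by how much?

Market A, by 8.

Market A: pre-tax p* = 54, q* = 267; post-tax q = 217; per-unit burden on buyers = 20.
Market B: pre-tax p* = 41, q* = 203; post-tax q = 167; per-unit burden on buyers = 12.
Difference: 20 vs 12 → market A is larger by 8.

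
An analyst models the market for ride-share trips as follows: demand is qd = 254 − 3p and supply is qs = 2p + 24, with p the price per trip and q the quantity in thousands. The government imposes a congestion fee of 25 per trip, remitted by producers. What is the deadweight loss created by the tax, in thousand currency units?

Deadweight loss = 375 thousand.

Without the tax, 254 − 3p = 2p + 24 gives 5p = 230, so p* = 46 and q* = 116.
With the tax collected from producers, supply shifts: qs = 2(p − 25) + 24.
New equilibrium: buyers pay 56, producers receive 31, q = 86. (Wedge: pb − ps = 25.)
Quantity falls by |ΔQ| = |116 − 86| = 30.
DWL = ½ · t · |ΔQ| = ½ · 25 · 30 = 375.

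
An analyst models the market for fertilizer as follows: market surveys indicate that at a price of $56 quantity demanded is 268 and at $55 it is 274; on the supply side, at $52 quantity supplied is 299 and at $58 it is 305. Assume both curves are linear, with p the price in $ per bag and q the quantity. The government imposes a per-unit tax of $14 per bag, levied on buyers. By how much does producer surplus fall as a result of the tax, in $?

Producer surplus falls by $3504.

Demand slope: (274 − 268)/(55 − 56) = -6, so qd = 604 − 6p.
Supply slope: (305 − 299)/(58 − 52) = 1, so qs = p + 247.
Before the tax: set 604 − 6p = p + 247 → p* = $51, q* = 298.
With the tax collected from buyers, demand (in seller-price terms) shifts: qd = 604 − 6(p + 14).
Solving gives q = 286 with buyers paying $53 and suppliers receiving $39 (the $14 wedge).
ΔPS is the trapezoid between Q = 286 and Q = 298 of height $12: ½ · (298 + 286) · 12 = $3504.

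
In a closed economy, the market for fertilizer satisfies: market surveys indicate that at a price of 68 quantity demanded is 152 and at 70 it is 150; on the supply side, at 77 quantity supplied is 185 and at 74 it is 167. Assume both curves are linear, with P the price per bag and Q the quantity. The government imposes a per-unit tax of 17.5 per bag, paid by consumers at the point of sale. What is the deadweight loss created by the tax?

Deadweight loss = 131.25.

Demand slope: (150 − 152)/(70 − 68) = -1, so Qd = 220 − P.
Supply slope: (167 − 185)/(74 − 77) = 6, so Qs = 6P − 277.
Without the tax, 220 − P = 6P − 277 gives 7P = 497, so P* = 71 and Q* = 149.
With the tax collected from consumers, demand (in seller-price terms) shifts: Qd = 220 − (P + 17.5).
Solving gives Q = 134 with consumers paying 86 and sellers receiving 68.5 (the 17.5 wedge).
Quantity falls by |ΔQ| = |149 − 134| = 15.
DWL = ½ · t · |ΔQ| = ½ · 17.5 · 15 = 131.25.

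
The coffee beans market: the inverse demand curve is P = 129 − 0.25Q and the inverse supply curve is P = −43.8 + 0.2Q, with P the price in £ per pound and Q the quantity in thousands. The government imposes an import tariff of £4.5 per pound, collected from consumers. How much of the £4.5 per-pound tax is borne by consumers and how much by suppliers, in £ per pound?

Consumers bear £2.5 per pound; suppliers bear £2 per pound.

Rewrite in direct form: Qd = 516 − 4P and Qs = 5P + 219.
Without the tax, 516 − 4P = 5P + 219 gives 9P = 297, so P* = £33 and Q* = 384.
With the tax collected from consumers, demand (in seller-price terms) shifts: Qd = 516 − 4(P + 4.5).
Solving gives Q = 374 with consumers paying £35.5 and suppliers receiving £31 (the £4.5 wedge).
Burden on consumers: £2.5; on suppliers: £2. (They sum to £4.5.)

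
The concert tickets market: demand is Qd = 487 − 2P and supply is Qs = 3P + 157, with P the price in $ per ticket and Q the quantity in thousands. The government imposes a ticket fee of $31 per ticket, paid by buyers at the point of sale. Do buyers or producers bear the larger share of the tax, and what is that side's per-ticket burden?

Buyers bear the larger share: $18.6 per ticket.

Without the tax, 487 − 2P = 3P + 157 gives 5P = 330, so P* = $66 and Q* = 355.
With the tax collected from buyers, demand (in seller-price terms) shifts: Qd = 487 − 2(P + 31).
Solving gives Q = 317.8 with buyers paying $84.6 and producers receiving $53.6 (the $31 wedge).
Per-ticket burden: buyers $18.6, producers $12.4.
Buyers take the larger share because demand is less price-elastic here (demand slope 2 vs supply slope 3).
The less price-elastic side of the market bears the larger share of a per-unit tax.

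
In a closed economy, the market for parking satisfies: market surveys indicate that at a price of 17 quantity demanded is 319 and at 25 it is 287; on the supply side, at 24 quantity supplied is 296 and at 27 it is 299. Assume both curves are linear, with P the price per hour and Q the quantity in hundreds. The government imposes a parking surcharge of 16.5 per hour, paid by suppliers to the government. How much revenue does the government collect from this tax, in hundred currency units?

Tax revenue = 4649.7 hundred.

Demand slope: (287 − 319)/(25 − 17) = -4, so Qd = 387 − 4P.
Supply slope: (299 − 296)/(27 − 24) = 1, so Qs = P + 272.
Without the tax, 387 − 4P = P + 272 gives 5P = 115, so P* = 23 and Q* = 295.
With the tax collected from suppliers, supply shifts: Qs = (P − 16.5) + 272.
Solving gives Q = 281.8 with consumers paying 26.3 and suppliers receiving 9.8 (the 16.5 wedge).
Revenue = t · Q = 16.5 · 281.8 = 4649.7.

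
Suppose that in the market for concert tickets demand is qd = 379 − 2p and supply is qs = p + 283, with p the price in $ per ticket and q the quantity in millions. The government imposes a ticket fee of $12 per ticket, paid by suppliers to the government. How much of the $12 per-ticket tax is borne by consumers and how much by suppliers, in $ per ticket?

Without the tax, 379 − 2p = p + 283 gives 3p = 96, so p* = $32 and q* = 315.
With the tax collected from suppliers, supply shifts: qs = (p − 12) + 283.
New equilibrium: consumers pay $36, suppliers receive $24, q = 307. (Wedge: pb − ps = 12.)
Burden on consumers: $4; on suppliers: $8. (They sum to $12.)

Consumers bear $4 per ticket; suppliers bear $8 per ticket.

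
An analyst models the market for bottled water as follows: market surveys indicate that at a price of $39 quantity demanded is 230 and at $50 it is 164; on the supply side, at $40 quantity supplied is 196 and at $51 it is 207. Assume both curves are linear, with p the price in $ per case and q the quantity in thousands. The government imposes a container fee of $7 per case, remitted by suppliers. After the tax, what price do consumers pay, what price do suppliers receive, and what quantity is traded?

Demand slope: (164 − 230)/(50 − 39) = -6, so qd = 464 − 6p.
Supply slope: (207 − 196)/(51 − 40) = 1, so qs = p + 156.
Before the tax: set 464 − 6p = p + 156 → p* = $44, q* = 200.
With the tax collected from suppliers, supply shifts: qs = (p − 7) + 156.
New equilibrium: consumers pay $45, suppliers receive $38, q = 194. (Wedge: pb − ps = 7.)
The less price-elastic side of the market bears the larger share of a per-unit tax.

Consumers pay $45; suppliers receive $38; quantity = 194.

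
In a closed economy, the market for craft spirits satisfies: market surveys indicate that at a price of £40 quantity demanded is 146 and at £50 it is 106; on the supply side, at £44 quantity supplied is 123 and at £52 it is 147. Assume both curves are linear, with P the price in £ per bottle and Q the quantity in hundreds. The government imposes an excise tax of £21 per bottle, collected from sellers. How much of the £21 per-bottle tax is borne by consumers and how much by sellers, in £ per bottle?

Consumers bear £9 per bottle; sellers bear £12 per bottle.

Demand slope: (106 − 146)/(50 − 40) = -4, so Qd = 306 − 4P.
Supply slope: (147 − 123)/(52 − 44) = 3, so Qs = 3P − 9.
Without the tax, 306 − 4P = 3P − 9 gives 7P = 315, so P* = £45 and Q* = 126.
With the tax collected from sellers, supply shifts: Qs = 3(P − 21) − 9.
Solving gives Q = 90 with consumers paying £54 and sellers receiving £33 (the £21 wedge).
Burden on consumers: £9; on sellers: £12. (They sum to £21.)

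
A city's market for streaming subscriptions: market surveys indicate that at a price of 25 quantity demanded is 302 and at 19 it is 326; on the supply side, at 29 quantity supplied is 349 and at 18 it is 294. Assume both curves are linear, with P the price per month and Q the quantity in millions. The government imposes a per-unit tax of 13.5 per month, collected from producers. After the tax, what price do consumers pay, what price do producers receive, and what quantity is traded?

Consumers pay 29.5; producers receive 16; quantity = 284.

Demand slope: (326 − 302)/(19 − 25) = -4, so Qd = 402 − 4P.
Supply slope: (294 − 349)/(18 − 29) = 5, so Qs = 5P + 204.
Without the tax, 402 − 4P = 5P + 204 gives 9P = 198, so P* = 22 and Q* = 314.
With the tax collected from producers, supply shifts: Qs = 5(P − 13.5) + 204.
Solving gives Q = 284 with consumers paying 29.5 and producers receiving 16 (the 13.5 wedge).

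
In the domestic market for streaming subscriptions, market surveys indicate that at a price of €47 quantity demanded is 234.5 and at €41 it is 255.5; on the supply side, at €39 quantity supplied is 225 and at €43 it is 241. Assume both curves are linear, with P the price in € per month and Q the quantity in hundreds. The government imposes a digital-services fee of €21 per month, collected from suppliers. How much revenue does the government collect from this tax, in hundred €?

Tax revenue = €4321.8 hundred.

Demand slope: (255.5 − 234.5)/(41 − 47) = -3.5, so Qd = 399 − 3.5P.
Supply slope: (241 − 225)/(43 − 39) = 4, so Qs = 4P + 69.
Before the tax: set 399 − 3.5P = 4P + 69 → P* = €44, Q* = 245.
With the tax collected from suppliers, supply shifts: Qs = 4(P − 21) + 69.
Solving gives Q = 205.8 with consumers paying €55.2 and suppliers receiving €34.2 (the €21 wedge).
Revenue = t · Q = 21 · 205.8 = €4321.8.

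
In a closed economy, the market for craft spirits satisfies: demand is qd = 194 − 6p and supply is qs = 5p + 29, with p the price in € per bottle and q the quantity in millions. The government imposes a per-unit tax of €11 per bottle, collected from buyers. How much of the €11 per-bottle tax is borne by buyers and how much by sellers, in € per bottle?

Without the tax, 194 − 6p = 5p + 29 gives 11p = 165, so p* = €15 and q* = 104.
With the tax collected from buyers, demand (in seller-price terms) shifts: qd = 194 − 6(p + 11).
Solving gives q = 74 with buyers paying €20 and sellers receiving €9 (the €11 wedge).
Burden on buyers: €5; on sellers: €6. (They sum to €11.)
The less price-elastic side of the market bears the larger share of a per-unit tax.

Buyers bear €5 per bottle; sellers bear €6 per bottle.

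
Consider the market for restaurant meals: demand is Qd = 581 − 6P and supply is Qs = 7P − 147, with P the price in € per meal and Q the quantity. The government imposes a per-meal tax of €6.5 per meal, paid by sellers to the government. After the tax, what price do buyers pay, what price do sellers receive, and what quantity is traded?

Buyers pay €59.5; sellers receive €53; quantity = 224.

Before the tax: set 581 − 6P = 7P − 147 → P* = €56, Q* = 245.
With the tax collected from sellers, supply shifts: Qs = 7(P − 6.5) − 147.
Solving gives Q = 224 with buyers paying €59.5 and sellers receiving €53 (the €6.5 wedge).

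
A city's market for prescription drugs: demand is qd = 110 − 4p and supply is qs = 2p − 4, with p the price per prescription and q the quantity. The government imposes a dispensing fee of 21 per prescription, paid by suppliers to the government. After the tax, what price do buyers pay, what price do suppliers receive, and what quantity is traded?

Without the tax, 110 − 4p = 2p − 4 gives 6p = 114, so p* = 19 and q* = 34.
With the tax collected from suppliers, supply shifts: qs = 2(p − 21) − 4.
Solving gives q = 6 with buyers paying 26 and suppliers receiving 5 (the 21 wedge).

Buyers pay 26; suppliers receive 5; quantity = 6.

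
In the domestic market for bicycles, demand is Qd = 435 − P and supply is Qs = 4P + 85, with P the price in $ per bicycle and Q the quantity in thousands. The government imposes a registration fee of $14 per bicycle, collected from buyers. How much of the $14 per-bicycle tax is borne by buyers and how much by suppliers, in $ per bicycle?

Without the tax, 435 − P = 4P + 85 gives 5P = 350, so P* = $70 and Q* = 365.
With the tax collected from buyers, demand (in seller-price terms) shifts: Qd = 435 − (P + 14).
Solving gives Q = 353.8 with buyers paying $81.2 and suppliers receiving $67.2 (the $14 wedge).
Burden on buyers: $11.2; on suppliers: $2.8. (They sum to $14.)

Buyers bear $11.2 per bicycle; suppliers bear $2.8 per bicycle.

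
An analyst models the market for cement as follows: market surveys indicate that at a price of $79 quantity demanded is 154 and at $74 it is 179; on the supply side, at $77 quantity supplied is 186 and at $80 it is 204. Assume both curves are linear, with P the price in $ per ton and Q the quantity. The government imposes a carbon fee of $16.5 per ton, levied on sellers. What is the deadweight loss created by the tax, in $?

Deadweight loss = $371.25.

Demand slope: (179 − 154)/(74 − 79) = -5, so Qd = 549 − 5P.
Supply slope: (204 − 186)/(80 − 77) = 6, so Qs = 6P − 276.
Without the tax, 549 − 5P = 6P − 276 gives 11P = 825, so P* = $75 and Q* = 174.
With the tax collected from sellers, supply shifts: Qs = 6(P − 16.5) − 276.
New equilibrium: consumers pay $84, sellers receive $67.5, Q = 129. (Wedge: Pb − Ps = 16.5.)
Quantity falls by |ΔQ| = |174 − 129| = 45.
DWL = ½ · t · |ΔQ| = ½ · 16.5 · 45 = $371.25.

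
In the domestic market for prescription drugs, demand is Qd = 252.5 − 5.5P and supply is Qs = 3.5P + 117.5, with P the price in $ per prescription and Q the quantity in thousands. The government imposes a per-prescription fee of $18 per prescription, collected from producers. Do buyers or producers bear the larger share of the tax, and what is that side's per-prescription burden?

Without the tax, 252.5 − 5.5P = 3.5P + 117.5 gives 9P = 135, so P* = $15 and Q* = 170.
With the tax collected from producers, supply shifts: Qs = 3.5(P − 18) + 117.5.
Solving gives Q = 131.5 with buyers paying $22 and producers receiving $4 (the $18 wedge).
Per-prescription burden: buyers $7, producers $11.
Producers take the larger share because supply is less price-elastic here (demand slope 5.5 vs supply slope 3.5).
The less price-elastic side of the market bears the larger share of a per-unit tax.

Producers bear the larger share: $11 per prescription.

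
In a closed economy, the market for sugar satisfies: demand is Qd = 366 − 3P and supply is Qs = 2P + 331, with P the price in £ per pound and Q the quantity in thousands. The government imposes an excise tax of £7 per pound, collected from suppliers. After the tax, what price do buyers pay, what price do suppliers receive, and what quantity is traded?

Without the tax, 366 − 3P = 2P + 331 gives 5P = 35, so P* = £7 and Q* = 345.
With the tax collected from suppliers, supply shifts: Qs = 2(P − 7) + 331.
Solving gives Q = 336.6 with buyers paying £9.8 and suppliers receiving £2.8 (the £7 wedge).

Buyers pay £9.8; suppliers receive £2.8; quantity = 336.6.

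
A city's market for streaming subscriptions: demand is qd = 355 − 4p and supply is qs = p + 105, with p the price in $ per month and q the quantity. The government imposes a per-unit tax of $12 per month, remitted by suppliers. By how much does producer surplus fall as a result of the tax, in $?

Producer surplus falls by $1441.92.

Before the tax: set 355 − 4p = p + 105 → p* = $50, q* = 155.
With the tax collected from suppliers, supply shifts: qs = (p − 12) + 105.
New equilibrium: buyers pay $52.4, suppliers receive $40.4, q = 145.4. (Wedge: pb − ps = 12.)
ΔPS is the trapezoid between Q = 145.4 and Q = 155 of height $9.6: ½ · (155 + 145.4) · 9.6 = $1441.92.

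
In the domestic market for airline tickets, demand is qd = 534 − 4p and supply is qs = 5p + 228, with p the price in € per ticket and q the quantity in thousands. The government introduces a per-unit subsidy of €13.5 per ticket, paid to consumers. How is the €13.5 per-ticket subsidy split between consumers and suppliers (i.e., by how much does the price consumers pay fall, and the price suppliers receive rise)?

Without the subsidy, 534 − 4p = 5p + 228 gives 9p = 306, so p* = €34 and q* = 398.
With a per-unit subsidy paid to consumers, each effectively pays p − 13.5, so demand becomes qd = 534 − 4(p − 13.5).
Solving gives q = 428 with consumers paying €26.5 and suppliers receiving €40 (the €13.5 wedge).
Gain to consumers: €7.5; to suppliers: €6. (They sum to €13.5.)

Consumers gain €7.5 per ticket; suppliers gain €6 per ticket.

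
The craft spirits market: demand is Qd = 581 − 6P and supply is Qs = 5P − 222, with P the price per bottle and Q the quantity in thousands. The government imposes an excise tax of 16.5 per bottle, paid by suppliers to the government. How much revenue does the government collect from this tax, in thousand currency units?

Without the tax, 581 − 6P = 5P − 222 gives 11P = 803, so P* = 73 and Q* = 143.
With the tax collected from suppliers, supply shifts: Qs = 5(P − 16.5) − 222.
New equilibrium: consumers pay 80.5, suppliers receive 64, Q = 98. (Wedge: Pb − Ps = 16.5.)
Revenue = t · Q = 16.5 · 98 = 1617.

Tax revenue = 1617 thousand.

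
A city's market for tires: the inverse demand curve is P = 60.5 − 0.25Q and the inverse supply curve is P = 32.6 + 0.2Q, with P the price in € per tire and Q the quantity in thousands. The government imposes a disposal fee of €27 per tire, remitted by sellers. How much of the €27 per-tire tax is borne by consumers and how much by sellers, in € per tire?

Consumers bear €15 per tire; sellers bear €12 per tire.

Rewrite in direct form: Qd = 242 − 4P and Qs = 5P − 163.
Before the tax: set 242 − 4P = 5P − 163 → P* = €45, Q* = 62.
With the tax collected from sellers, supply shifts: Qs = 5(P − 27) − 163.
Solving gives Q = 2 with consumers paying €60 and sellers receiving €33 (the €27 wedge).
Burden on consumers: €15; on sellers: €12. (They sum to €27.)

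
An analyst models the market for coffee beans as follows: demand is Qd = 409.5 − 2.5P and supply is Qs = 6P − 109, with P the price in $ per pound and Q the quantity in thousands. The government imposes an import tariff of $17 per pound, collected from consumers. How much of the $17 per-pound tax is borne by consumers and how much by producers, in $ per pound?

Consumers bear $12 per pound; producers bear $5 per pound.

Before the tax: set 409.5 − 2.5P = 6P − 109 → P* = $61, Q* = 257.
With the tax collected from consumers, demand (in seller-price terms) shifts: Qd = 409.5 − 2.5(P + 17).
New equilibrium: consumers pay $73, producers receive $56, Q = 227. (Wedge: Pb − Ps = 17.)
Burden on consumers: $12; on producers: $5. (They sum to $17.)
The less price-elastic side of the market bears the larger share of a per-unit tax.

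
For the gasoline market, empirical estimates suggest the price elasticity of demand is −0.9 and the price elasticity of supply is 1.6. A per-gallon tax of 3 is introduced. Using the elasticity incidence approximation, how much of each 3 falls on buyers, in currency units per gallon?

Incidence ratio: buyers' share ≈ εs / (εs + |εd|) = 1.6 / (1.6 + 0.9) = 0.64.
So buyers bear ≈ 0.64 × 3 = 1.92; producers bear 1.08.

Buyers bear ≈ 1.92 per gallon.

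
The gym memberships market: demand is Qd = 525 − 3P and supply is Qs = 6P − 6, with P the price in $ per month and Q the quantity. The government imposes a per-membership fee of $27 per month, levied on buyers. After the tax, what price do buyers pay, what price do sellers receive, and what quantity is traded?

Without the tax, 525 − 3P = 6P − 6 gives 9P = 531, so P* = $59 and Q* = 348.
With the tax collected from buyers, demand (in seller-price terms) shifts: Qd = 525 − 3(P + 27).
New equilibrium: buyers pay $77, sellers receive $50, Q = 294. (Wedge: Pb − Ps = 27.)
The less price-elastic side of the market bears the larger share of a per-unit tax.

Buyers pay $77; sellers receive $50; quantity = 294.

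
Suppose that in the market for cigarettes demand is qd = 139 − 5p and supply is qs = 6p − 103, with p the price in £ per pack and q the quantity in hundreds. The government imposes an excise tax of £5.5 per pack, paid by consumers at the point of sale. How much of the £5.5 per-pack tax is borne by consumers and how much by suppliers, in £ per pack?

Before the tax: set 139 − 5p = 6p − 103 → p* = £22, q* = 29.
With the tax collected from consumers, demand (in seller-price terms) shifts: qd = 139 − 5(p + 5.5).
New equilibrium: consumers pay £25, suppliers receive £19.5, q = 14. (Wedge: pb − ps = 5.5.)
Burden on consumers: £3; on suppliers: £2.5. (They sum to £5.5.)
The less price-elastic side of the market bears the larger share of a per-unit tax.

Consumers bear £3 per pack; suppliers bear £2.5 per pack.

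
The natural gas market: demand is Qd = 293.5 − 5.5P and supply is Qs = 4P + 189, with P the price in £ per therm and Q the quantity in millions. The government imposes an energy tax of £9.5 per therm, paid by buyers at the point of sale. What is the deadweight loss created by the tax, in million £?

Deadweight loss = £104.5 million.

Without the tax, 293.5 − 5.5P = 4P + 189 gives 9.5P = 104.5, so P* = £11 and Q* = 233.
With the tax collected from buyers, demand (in seller-price terms) shifts: Qd = 293.5 − 5.5(P + 9.5).
Solving gives Q = 211 with buyers paying £15 and suppliers receiving £5.5 (the £9.5 wedge).
Quantity falls by |ΔQ| = |233 − 211| = 22.
DWL = ½ · t · |ΔQ| = ½ · 9.5 · 22 = £104.5.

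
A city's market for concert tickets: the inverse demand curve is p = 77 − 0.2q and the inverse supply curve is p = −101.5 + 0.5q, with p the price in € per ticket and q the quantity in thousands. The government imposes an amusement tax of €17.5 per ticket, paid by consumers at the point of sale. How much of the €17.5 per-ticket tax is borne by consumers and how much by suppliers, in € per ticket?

Rewrite in direct form: qd = 385 − 5p and qs = 2p + 203.
Before the tax: set 385 − 5p = 2p + 203 → p* = €26, q* = 255.
With the tax collected from consumers, demand (in seller-price terms) shifts: qd = 385 − 5(p + 17.5).
Solving gives q = 230 with consumers paying €31 and suppliers receiving €13.5 (the €17.5 wedge).
Burden on consumers: €5; on suppliers: €12.5. (They sum to €17.5.)

Consumers bear €5 per ticket; suppliers bear €12.5 per ticket.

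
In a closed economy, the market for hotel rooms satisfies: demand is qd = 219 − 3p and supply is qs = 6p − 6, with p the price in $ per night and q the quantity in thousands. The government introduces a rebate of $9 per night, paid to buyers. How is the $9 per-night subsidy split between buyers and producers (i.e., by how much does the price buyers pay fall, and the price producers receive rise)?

Buyers gain $6 per night; producers gain $3 per night.

Before the subsidy: set 219 − 3p = 6p − 6 → p* = $25, q* = 144.
With a per-unit subsidy paid to buyers, each effectively pays p − 9, so demand becomes qd = 219 − 3(p − 9).
Solving gives q = 162 with buyers paying $19 and producers receiving $28 (the $9 wedge).
Gain to buyers: $6; to producers: $3. (They sum to $9.)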